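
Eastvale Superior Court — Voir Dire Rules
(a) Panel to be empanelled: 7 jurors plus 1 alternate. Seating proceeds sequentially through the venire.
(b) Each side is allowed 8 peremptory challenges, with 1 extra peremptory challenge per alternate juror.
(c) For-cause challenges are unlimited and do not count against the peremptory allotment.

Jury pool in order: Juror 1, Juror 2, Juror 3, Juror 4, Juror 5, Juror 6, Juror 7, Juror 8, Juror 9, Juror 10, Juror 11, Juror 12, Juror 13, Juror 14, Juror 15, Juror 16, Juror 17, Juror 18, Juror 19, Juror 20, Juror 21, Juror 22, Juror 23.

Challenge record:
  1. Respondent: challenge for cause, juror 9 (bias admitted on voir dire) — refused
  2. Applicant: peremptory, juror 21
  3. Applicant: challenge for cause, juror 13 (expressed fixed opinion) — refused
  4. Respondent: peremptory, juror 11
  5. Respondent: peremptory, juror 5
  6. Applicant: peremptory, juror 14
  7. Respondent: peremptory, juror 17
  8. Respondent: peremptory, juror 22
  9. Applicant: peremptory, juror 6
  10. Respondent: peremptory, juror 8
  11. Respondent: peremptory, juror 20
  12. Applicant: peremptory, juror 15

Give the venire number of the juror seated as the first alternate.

Removed: #5, #6, #8, #11, #14, #15, #17, #20, #21, #22. (#9, #13 stay — for-cause denied.)
Filling seats in venire order through position 8: #1, #2, #3, #4, #7, #9, #10, #12.
So alternate 1 is #12.

12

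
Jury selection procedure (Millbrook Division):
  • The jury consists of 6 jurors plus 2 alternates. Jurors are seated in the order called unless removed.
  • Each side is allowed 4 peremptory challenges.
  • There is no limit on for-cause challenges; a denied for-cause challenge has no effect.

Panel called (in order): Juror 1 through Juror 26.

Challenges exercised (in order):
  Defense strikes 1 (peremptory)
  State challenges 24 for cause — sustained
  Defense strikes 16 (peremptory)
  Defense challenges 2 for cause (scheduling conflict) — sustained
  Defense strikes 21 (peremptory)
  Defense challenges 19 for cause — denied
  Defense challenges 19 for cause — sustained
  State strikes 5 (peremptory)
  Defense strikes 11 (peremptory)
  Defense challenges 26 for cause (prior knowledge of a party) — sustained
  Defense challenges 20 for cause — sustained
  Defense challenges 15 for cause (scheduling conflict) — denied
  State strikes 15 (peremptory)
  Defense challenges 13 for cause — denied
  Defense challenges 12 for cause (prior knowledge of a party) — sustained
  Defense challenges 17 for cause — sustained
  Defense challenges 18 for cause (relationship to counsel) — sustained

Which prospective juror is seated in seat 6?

9

Removed: #1, #2, #5, #11, #12, #15, #16, #17, #18, #19, #20, #21, #24, #26. (#13 stays — for-cause denied.)
Seating in order: seats 1–6 → #3, #4, #6, #7, #8, #9; alternates → #10, #13.
So seat 6 is #9.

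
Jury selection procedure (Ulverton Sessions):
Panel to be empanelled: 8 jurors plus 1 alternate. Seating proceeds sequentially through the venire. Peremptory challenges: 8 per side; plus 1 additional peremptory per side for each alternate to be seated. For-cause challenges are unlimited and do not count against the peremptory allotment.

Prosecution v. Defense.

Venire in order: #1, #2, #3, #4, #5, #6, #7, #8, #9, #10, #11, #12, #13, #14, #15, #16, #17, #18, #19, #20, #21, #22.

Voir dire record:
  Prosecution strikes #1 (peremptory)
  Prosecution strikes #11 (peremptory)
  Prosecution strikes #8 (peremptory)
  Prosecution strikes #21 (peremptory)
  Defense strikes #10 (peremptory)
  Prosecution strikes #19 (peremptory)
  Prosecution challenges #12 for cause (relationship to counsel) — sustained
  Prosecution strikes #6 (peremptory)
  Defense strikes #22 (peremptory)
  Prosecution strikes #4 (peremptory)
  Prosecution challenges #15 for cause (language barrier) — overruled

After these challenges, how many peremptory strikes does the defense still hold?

Defense allotment: 8 base + 1 × 1 alternate = 9.
Defense peremptories used: #10, #22 — 2.
Remaining: 9 − 2 = 7.

7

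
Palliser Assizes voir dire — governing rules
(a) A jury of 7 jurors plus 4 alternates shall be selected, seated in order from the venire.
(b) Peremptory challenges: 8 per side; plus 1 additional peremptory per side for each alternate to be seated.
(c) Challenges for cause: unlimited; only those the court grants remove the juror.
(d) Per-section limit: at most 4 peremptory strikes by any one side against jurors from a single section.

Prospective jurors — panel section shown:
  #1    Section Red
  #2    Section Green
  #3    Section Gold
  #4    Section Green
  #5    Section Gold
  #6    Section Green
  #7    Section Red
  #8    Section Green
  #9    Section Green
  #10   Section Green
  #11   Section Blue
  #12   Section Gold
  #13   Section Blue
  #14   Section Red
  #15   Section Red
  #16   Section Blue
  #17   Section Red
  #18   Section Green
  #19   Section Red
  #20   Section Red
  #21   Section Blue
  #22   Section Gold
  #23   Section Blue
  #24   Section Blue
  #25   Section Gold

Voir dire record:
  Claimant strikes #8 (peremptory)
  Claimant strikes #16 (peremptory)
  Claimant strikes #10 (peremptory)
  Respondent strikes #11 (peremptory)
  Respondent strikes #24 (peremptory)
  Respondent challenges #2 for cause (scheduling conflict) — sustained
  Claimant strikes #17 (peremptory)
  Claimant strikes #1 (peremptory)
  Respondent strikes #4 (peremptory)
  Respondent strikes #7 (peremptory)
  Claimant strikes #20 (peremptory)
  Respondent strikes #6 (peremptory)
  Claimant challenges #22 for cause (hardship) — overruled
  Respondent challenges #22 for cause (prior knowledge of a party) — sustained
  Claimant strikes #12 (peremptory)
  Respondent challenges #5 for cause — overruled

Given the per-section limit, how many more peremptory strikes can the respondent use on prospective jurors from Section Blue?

2

Respondent peremptories so far: #11, #24, #4, #7, #6 — 5 of 12 used, 7 left overall.
Against Section Blue: #11, #24 — 2 used; per-section cap 4 leaves 2.
Binding limit: min(7, 2) = 2.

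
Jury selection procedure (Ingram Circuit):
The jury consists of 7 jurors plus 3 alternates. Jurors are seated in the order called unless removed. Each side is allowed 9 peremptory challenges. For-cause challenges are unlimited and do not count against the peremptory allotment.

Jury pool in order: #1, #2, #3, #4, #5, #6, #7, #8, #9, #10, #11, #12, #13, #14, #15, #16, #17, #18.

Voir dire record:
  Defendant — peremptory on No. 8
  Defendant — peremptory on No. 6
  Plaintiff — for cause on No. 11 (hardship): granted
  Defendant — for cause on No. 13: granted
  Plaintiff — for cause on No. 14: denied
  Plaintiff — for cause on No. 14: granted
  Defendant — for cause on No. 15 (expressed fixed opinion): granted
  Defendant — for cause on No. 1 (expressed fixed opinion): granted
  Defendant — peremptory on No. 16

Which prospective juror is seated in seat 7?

Removed: #1, #6, #8, #11, #13, #14, #15, #16.
Seating in order: seats 1–7 → #2, #3, #4, #5, #7, #9, #10; alternates → #12, #17, #18.
So seat 7 is #10.

10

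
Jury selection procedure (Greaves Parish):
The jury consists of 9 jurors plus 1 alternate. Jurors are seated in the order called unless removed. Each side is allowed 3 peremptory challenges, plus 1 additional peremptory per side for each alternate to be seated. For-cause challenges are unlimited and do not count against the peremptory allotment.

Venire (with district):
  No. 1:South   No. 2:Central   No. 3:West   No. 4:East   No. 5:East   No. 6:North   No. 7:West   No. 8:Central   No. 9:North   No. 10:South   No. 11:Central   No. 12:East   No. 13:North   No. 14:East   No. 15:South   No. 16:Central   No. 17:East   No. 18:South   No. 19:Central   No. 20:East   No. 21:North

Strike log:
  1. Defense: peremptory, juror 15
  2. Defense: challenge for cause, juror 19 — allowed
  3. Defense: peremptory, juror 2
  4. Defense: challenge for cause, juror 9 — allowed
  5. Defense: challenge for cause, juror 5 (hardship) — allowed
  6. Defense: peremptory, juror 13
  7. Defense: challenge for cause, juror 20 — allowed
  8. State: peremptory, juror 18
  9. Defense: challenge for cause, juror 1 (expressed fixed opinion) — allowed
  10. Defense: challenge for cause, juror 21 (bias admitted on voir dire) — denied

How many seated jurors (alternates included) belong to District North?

1

Removed: #1, #2, #5, #9, #13, #15, #18, #19, #20.
Seated (10 incl. alternates): #3, #4, #6, #7, #8, #10, #11, #12, #14, #16.
Of those, in District North: #6 → 1.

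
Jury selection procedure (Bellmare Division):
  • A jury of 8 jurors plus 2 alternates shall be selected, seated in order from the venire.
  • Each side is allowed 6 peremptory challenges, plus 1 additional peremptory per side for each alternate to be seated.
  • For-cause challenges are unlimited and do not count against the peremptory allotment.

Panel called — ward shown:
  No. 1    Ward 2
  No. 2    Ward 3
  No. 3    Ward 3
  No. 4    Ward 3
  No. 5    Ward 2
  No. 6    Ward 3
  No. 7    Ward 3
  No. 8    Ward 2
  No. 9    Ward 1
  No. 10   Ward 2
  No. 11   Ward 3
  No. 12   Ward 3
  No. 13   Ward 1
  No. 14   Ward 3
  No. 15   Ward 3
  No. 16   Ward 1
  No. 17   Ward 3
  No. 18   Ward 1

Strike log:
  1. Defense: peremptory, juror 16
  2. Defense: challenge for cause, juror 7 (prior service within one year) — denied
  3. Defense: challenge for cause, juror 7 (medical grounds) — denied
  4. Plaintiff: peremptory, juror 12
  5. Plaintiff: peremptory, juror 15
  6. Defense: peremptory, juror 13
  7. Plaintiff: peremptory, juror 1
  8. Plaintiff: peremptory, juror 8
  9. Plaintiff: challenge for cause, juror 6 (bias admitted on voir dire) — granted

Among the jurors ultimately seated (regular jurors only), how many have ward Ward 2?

2

Removed: #1, #6, #8, #12, #13, #15, #16.
Seated jurors 1–8: #2, #3, #4, #5, #7, #9, #10, #11 (alternates #14, #17 not counted).
Of those, in Ward 2: #5, #10 → 2.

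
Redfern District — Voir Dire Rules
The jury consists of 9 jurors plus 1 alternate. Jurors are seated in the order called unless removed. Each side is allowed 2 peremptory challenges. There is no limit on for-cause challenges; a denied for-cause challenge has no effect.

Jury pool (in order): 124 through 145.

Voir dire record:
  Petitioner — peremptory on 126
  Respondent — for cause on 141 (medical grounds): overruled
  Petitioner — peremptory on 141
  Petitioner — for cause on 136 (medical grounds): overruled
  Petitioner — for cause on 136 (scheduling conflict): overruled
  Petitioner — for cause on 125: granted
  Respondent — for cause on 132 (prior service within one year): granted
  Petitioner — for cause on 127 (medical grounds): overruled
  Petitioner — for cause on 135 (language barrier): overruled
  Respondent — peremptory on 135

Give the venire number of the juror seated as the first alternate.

Removed: #125, #126, #132, #135, #141. (#127, #136 stay — for-cause denied.)
Seating in order: seats 1–9 → #124, #127, #128, #129, #130, #131, #133, #134, #136; alternates → #137.
So alternate 1 is #137.

137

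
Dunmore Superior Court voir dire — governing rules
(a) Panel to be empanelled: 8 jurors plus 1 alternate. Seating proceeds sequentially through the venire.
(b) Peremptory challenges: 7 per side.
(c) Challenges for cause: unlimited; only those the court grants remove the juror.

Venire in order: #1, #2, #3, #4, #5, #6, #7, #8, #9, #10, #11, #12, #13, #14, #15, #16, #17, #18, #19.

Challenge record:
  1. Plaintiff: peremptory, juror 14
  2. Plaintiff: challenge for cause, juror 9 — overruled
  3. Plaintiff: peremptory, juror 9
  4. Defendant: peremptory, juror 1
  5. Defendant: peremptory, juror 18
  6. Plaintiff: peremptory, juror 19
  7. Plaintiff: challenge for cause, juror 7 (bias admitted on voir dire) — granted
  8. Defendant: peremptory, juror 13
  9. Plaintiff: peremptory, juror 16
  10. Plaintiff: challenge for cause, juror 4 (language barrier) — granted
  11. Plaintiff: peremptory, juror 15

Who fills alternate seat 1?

Removed: #1, #4, #7, #9, #13, #14, #15, #16, #18, #19.
Seating in order: seats 1–8 → #2, #3, #5, #6, #8, #10, #11, #12; alternates → #17.
So alternate 1 is #17.

17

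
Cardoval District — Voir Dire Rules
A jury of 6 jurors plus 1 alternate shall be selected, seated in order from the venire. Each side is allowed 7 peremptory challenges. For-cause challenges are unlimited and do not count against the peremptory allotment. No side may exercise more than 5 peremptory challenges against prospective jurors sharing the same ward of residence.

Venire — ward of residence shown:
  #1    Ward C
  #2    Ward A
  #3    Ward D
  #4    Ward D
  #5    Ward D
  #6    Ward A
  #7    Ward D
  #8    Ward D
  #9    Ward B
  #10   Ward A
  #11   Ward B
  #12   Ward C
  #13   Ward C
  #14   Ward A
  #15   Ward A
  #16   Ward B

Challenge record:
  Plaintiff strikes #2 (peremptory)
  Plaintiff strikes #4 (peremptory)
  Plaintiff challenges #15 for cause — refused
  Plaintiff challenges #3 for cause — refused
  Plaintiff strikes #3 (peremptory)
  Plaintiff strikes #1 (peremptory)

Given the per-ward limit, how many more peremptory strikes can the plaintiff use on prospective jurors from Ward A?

Plaintiff peremptories so far: #2, #4, #3, #1 — 4 of 7 used, 3 left overall.
Against Ward A: #2 — 1 used; per-ward cap 5 leaves 4.
Binding limit: min(3, 4) = 3.

3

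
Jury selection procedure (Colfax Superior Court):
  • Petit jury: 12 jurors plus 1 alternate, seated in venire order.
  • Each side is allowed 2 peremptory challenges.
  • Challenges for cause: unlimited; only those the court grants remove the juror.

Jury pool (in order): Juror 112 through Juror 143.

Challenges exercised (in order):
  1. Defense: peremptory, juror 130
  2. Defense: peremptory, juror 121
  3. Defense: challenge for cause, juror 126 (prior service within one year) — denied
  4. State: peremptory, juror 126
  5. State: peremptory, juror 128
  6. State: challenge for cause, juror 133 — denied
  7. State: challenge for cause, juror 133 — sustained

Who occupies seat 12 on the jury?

Removed: #121, #126, #128, #130, #133.
Filling seats in venire order through position 12: #112, #113, #114, #115, #116, #117, #118, #119, #120, #122, #123, #124.
So seat 12 is #124.

124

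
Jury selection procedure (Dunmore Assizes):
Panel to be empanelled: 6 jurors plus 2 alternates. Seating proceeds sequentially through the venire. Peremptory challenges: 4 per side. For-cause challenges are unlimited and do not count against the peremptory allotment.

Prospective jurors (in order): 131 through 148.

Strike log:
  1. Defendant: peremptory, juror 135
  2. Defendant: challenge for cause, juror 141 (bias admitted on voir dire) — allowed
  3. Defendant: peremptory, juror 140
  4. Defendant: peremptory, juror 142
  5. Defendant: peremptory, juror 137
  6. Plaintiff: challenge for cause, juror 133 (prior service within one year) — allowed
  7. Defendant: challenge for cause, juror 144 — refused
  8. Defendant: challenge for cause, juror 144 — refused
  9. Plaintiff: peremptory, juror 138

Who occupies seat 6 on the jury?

143

Removed: #133, #135, #137, #138, #140, #141, #142. (#144 stays — for-cause denied.)
Filling seats in venire order through position 6: #131, #132, #134, #136, #139, #143.
So seat 6 is #143.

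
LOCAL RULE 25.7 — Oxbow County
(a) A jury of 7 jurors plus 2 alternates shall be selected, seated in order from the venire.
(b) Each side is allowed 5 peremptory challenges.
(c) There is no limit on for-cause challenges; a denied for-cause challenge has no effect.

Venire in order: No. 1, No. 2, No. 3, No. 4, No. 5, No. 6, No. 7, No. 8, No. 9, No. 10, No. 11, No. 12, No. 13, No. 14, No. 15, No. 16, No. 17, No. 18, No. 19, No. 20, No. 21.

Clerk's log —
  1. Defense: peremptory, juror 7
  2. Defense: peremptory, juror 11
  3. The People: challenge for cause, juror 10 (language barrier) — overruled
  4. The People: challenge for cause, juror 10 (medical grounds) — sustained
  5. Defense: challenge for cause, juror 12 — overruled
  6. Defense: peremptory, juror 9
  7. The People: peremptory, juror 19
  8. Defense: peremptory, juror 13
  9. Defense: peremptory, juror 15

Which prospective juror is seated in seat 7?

Removed: #7, #9, #10, #11, #13, #15, #19. (#12 stays — for-cause denied.)
Seating in order: seats 1–7 → #1, #2, #3, #4, #5, #6, #8; alternates → #12, #14.
So seat 7 is #8.

8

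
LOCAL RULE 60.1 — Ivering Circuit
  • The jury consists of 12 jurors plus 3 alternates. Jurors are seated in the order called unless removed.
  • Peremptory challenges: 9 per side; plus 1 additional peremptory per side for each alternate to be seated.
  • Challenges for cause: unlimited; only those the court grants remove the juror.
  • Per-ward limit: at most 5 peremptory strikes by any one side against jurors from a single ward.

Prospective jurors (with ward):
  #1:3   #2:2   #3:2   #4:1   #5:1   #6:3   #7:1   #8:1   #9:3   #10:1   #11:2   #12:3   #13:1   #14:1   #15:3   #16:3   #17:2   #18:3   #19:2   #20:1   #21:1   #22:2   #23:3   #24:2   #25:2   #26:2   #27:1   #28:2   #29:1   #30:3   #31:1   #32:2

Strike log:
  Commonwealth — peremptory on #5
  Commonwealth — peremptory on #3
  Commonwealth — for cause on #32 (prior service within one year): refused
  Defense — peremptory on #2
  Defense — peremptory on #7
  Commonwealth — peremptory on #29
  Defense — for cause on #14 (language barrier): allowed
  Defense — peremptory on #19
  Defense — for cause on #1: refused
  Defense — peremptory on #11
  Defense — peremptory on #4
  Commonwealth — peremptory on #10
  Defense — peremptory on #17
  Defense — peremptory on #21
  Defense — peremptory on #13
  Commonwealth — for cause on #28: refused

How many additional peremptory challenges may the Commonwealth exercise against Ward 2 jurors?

Commonwealth peremptories so far: #5, #3, #29, #10 — 4 of 12 used, 8 left overall.
Against Ward 2: #3 — 1 used; per-ward cap 5 leaves 4.
Binding limit: min(8, 4) = 4.

4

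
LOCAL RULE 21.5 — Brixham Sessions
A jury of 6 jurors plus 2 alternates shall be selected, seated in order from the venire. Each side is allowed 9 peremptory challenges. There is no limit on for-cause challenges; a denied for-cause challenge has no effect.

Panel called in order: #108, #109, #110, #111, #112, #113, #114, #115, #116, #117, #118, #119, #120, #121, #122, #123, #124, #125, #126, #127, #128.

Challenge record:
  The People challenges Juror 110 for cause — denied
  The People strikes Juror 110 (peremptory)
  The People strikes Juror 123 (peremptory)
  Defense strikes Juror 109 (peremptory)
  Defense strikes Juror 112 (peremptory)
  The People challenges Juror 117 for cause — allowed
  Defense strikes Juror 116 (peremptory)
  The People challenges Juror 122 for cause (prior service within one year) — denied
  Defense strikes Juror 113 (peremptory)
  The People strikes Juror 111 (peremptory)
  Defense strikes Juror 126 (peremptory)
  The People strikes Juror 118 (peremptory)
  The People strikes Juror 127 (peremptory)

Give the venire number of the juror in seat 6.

121

Removed: #109, #110, #111, #112, #113, #116, #117, #118, #123, #126, #127. (#122 stays — for-cause denied.)
Seating in order: seats 1–6 → #108, #114, #115, #119, #120, #121; alternates → #122, #124.
So seat 6 is #121.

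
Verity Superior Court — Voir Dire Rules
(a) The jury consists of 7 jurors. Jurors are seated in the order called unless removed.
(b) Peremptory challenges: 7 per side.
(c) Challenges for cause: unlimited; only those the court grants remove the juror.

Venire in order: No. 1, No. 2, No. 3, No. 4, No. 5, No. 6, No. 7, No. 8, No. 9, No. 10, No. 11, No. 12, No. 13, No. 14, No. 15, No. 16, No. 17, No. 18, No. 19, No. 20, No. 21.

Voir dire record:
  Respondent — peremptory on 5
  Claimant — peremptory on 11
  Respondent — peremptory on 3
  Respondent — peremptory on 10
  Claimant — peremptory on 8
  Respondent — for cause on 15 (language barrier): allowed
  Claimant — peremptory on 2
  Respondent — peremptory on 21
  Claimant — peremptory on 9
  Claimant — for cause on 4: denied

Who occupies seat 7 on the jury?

Removed: #2, #3, #5, #8, #9, #10, #11, #15, #21. (#4 stays — for-cause denied.)
Seating in order: seats 1–7 → #1, #4, #6, #7, #12, #13, #14.
So seat 7 is #14.

14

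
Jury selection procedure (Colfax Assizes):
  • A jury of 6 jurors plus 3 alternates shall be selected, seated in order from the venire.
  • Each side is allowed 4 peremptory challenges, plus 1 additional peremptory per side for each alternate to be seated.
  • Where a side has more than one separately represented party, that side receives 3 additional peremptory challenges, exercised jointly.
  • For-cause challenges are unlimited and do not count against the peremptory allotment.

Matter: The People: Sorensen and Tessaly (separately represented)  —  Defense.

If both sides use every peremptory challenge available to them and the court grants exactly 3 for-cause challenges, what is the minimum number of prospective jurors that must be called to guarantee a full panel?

29

Seats to fill: 6 + 3 alternates = 9.
Peremptories — The People: 4 + 1×3 + 3 = 10; Defense: 4 + 1×3 = 7; total 17.
For-cause removals: 3.
Minimum venire: 9 + 17 + 3 = 29.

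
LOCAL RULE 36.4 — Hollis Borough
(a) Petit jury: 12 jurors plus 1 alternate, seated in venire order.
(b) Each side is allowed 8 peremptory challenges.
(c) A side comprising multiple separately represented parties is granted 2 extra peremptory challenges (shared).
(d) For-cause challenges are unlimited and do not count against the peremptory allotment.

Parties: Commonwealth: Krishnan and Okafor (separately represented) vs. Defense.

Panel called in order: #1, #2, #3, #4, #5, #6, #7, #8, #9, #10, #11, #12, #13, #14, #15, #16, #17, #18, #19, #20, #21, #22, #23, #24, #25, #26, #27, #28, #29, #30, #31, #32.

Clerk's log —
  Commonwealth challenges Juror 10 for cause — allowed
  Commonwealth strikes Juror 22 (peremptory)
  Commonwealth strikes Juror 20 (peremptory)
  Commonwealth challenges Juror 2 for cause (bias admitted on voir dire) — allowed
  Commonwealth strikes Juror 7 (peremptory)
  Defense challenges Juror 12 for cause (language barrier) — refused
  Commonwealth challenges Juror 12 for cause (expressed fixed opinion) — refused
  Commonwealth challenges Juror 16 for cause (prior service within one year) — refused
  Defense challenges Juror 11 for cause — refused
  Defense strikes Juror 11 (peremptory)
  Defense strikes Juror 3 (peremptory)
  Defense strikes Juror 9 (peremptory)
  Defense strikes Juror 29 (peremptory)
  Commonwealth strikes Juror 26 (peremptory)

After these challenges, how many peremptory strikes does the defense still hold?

Defense allotment: 8.
Defense peremptories used: #11, #3, #9, #29 — 4 (for-cause on #12, #11 don't count).
Remaining: 8 − 4 = 4.

4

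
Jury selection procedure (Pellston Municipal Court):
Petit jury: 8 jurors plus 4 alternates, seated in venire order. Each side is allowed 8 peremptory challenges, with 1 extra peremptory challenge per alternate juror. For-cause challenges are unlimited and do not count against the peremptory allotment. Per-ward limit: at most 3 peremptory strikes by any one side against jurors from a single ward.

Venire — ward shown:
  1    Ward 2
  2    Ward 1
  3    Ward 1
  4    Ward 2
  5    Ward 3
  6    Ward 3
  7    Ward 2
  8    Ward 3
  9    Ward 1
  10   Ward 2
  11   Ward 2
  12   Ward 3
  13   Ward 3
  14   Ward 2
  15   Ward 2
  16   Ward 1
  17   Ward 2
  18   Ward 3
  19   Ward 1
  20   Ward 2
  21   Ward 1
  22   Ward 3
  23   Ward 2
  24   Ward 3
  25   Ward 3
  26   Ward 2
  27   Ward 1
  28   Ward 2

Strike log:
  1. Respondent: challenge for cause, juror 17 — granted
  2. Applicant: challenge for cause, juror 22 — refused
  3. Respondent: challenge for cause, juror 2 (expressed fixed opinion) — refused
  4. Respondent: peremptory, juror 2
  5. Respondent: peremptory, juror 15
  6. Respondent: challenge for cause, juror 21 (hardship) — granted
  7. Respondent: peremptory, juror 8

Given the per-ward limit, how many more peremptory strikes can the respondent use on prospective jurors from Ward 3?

Respondent peremptories so far: #2, #15, #8 — 3 of 12 used, 9 left overall.
Against Ward 3: #8 — 1 used; per-ward cap 3 leaves 2.
Binding limit: min(9, 2) = 2.

2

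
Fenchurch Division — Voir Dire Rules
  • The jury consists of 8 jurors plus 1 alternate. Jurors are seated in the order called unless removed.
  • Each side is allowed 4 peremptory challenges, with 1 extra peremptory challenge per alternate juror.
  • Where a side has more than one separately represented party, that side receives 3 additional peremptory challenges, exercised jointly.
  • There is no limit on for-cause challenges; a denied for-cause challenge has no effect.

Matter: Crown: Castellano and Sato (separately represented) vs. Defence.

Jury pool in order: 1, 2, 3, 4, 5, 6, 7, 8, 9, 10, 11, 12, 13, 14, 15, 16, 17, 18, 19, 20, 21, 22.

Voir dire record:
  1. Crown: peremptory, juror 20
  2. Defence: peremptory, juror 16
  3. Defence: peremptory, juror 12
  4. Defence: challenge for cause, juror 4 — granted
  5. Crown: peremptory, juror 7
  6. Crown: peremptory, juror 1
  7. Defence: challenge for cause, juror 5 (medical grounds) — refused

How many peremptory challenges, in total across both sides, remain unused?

8

Crown allotment: 4 base + 1 × 1 alternate + 3 multi-party = 8. Defence allotment: 4 base + 1 × 1 alternate = 5.
Crown peremptories used: #20, #7, #1 — 3.
Defence peremptories used: #16, #12 — 2 (for-cause on #4, #5 don't count).
Remaining: (8 − 3) + (5 − 2) = 8.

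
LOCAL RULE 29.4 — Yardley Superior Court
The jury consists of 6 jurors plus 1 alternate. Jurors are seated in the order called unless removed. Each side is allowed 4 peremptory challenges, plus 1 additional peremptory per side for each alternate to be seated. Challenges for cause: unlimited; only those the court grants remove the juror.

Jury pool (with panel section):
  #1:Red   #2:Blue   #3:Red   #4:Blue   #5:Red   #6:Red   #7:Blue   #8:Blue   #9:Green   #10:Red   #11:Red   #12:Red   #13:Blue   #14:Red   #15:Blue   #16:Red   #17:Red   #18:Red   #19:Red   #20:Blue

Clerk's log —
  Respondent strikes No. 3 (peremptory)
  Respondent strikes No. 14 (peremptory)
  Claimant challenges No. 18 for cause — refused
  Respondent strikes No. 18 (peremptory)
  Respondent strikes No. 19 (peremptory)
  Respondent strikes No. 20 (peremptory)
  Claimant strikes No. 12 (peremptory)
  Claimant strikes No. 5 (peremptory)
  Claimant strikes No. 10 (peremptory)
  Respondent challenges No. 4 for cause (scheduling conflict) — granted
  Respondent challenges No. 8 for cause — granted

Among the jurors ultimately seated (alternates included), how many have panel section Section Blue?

3

Removed: #3, #4, #5, #8, #10, #12, #14, #18, #19, #20.
Seated (7 incl. alternates): #1, #2, #6, #7, #9, #11, #13.
Of those, in Section Blue: #2, #7, #13 → 3.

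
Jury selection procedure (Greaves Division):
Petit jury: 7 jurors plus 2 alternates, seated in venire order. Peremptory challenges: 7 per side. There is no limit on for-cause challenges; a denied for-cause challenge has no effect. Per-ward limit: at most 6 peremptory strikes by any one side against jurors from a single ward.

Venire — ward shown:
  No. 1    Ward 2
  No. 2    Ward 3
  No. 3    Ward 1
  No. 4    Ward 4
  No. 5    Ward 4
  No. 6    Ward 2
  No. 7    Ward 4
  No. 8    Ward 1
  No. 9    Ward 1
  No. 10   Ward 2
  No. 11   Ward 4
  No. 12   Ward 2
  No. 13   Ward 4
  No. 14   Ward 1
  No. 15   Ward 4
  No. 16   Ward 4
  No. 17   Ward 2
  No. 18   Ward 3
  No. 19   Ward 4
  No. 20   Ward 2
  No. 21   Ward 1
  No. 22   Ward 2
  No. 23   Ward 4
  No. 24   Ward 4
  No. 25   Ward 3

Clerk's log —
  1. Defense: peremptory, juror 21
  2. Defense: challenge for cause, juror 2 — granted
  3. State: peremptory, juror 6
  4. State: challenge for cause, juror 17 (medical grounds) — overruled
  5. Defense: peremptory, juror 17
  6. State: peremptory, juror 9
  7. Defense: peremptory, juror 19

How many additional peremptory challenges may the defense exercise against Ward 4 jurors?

Defense peremptories so far: #21, #17, #19 — 3 of 7 used, 4 left overall.
Against Ward 4: #19 — 1 used; per-ward cap 6 leaves 5.
Binding limit: min(4, 5) = 4.

4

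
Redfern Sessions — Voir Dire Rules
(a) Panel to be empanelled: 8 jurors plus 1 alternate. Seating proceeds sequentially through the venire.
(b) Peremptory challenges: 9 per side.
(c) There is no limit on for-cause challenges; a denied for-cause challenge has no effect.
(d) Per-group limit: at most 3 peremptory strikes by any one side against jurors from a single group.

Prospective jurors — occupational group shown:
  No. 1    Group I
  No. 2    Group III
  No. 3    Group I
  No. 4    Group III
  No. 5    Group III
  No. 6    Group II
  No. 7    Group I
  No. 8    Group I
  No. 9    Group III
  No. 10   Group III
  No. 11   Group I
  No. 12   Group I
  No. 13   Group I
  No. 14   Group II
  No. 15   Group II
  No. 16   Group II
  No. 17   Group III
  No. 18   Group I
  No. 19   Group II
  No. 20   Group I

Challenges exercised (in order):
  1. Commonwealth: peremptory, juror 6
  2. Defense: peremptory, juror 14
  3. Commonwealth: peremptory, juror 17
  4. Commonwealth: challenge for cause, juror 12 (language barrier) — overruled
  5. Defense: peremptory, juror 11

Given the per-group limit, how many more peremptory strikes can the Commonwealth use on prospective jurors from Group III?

Commonwealth peremptories so far: #6, #17 — 2 of 9 used, 7 left overall.
Against Group III: #17 — 1 used; per-group cap 3 leaves 2.
Binding limit: min(7, 2) = 2.

2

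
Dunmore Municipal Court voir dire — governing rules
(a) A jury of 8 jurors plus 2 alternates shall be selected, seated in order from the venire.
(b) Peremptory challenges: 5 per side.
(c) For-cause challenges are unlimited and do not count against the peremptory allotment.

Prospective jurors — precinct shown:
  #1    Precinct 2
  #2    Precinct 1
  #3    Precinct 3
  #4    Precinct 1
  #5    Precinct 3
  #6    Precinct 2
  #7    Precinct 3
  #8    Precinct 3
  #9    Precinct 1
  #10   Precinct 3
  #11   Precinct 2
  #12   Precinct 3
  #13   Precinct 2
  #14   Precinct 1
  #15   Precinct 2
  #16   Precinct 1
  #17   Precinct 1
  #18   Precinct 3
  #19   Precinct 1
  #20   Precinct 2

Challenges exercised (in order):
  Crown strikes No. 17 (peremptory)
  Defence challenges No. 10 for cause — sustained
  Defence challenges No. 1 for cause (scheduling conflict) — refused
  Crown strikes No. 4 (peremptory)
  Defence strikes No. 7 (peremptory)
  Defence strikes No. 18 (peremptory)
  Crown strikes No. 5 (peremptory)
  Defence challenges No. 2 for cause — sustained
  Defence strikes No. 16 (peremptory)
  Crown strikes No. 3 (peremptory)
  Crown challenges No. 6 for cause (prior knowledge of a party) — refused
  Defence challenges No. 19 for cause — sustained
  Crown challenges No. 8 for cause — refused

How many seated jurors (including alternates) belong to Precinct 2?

6

Removed: #2, #3, #4, #5, #7, #10, #16, #17, #18, #19.
Seated (10 incl. alternates): #1, #6, #8, #9, #11, #12, #13, #14, #15, #20.
Of those, in Precinct 2: #1, #6, #11, #13, #15, #20 → 6.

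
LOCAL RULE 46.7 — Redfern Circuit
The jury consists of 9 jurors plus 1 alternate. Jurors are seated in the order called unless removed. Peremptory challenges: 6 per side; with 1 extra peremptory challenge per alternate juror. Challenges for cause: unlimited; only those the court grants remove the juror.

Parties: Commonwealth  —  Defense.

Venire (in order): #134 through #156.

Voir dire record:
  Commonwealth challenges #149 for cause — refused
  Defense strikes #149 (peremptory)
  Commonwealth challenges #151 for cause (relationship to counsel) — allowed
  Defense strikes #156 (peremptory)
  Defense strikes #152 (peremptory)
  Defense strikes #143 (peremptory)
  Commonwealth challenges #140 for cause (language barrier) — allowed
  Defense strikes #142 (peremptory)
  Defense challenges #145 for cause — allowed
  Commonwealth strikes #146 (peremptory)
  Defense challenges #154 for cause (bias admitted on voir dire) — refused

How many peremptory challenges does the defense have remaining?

Defense allotment: 6 base + 1 × 1 alternate = 7.
Defense peremptories used: #149, #156, #152, #143, #142 — 5 (for-cause on #145, #154 don't count).
Remaining: 7 − 5 = 2.

2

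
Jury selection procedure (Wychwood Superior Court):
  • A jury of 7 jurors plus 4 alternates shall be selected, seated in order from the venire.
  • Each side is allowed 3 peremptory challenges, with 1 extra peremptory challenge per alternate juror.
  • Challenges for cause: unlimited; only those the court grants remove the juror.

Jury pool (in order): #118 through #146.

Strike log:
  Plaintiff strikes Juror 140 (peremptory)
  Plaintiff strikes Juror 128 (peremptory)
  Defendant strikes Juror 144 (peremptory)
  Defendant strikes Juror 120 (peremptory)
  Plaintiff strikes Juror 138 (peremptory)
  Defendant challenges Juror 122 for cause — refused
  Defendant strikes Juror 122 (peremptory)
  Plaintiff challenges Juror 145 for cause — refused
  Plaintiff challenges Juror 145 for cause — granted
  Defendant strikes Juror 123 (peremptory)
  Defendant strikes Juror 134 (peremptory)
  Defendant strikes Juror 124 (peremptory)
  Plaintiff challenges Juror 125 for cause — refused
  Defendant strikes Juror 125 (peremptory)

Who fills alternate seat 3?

Removed: #120, #122, #123, #124, #125, #128, #134, #138, #140, #144, #145.
Seating in order: seats 1–7 → #118, #119, #121, #126, #127, #129, #130; alternates → #131, #132, #133, #135.
So alternate 3 is #133.

133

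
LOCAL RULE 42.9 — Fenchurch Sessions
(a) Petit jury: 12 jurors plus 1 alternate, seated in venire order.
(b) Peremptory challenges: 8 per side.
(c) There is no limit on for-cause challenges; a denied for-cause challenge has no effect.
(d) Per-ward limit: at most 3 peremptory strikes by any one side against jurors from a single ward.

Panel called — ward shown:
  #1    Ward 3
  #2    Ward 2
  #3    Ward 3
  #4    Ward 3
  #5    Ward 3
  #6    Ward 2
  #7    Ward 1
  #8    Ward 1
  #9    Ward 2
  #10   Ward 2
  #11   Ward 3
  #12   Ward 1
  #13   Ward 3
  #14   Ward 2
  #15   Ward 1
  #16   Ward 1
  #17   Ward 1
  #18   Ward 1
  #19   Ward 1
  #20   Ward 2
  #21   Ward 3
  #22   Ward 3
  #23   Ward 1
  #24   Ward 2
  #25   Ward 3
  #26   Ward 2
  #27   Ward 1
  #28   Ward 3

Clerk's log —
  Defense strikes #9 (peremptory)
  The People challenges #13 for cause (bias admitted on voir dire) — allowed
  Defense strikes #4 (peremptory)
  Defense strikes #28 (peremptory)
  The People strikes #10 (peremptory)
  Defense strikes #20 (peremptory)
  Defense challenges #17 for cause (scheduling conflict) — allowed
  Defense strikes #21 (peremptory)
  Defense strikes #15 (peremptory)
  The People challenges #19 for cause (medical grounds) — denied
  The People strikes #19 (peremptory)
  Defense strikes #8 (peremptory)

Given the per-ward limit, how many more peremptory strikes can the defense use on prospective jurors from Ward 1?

Defense peremptories so far: #9, #4, #28, #20, #21, #15, #8 — 7 of 8 used, 1 left overall.
Against Ward 1: #15, #8 — 2 used; per-ward cap 3 leaves 1.
Binding limit: min(1, 1) = 1.

1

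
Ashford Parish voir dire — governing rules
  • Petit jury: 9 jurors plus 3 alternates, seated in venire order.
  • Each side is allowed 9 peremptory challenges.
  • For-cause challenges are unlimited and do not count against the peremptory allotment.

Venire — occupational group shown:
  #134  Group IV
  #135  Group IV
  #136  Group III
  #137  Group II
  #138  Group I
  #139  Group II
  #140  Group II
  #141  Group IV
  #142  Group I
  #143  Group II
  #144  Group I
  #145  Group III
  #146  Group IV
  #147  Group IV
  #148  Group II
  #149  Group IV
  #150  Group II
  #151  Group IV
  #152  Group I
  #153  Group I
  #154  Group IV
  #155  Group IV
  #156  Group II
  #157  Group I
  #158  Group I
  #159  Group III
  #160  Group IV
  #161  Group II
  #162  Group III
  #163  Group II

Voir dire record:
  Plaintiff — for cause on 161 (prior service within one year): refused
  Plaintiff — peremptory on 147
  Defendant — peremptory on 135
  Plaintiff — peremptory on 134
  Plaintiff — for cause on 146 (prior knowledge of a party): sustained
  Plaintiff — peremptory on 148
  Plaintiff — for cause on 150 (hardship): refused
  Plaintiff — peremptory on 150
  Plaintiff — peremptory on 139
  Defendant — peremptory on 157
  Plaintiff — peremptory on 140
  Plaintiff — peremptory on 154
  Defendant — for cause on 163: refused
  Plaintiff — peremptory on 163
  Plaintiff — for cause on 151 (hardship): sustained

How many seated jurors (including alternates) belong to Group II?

Removed: #134, #135, #139, #140, #146, #147, #148, #150, #151, #154, #157, #163.
Seated (12 incl. alternates): #136, #137, #138, #141, #142, #143, #144, #145, #149, #152, #153, #155.
Of those, in Group II: #137, #143 → 2.

2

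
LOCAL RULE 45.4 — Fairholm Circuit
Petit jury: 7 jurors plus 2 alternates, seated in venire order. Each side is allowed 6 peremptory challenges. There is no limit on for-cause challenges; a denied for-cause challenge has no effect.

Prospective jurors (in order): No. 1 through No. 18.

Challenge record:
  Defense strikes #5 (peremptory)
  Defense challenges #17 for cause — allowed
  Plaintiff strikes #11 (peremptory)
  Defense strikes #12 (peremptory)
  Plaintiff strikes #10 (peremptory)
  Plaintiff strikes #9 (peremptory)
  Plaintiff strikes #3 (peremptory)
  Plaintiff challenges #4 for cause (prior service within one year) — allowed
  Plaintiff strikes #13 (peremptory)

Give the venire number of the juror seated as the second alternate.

18

Removed: #3, #4, #5, #9, #10, #11, #12, #13, #17.
Filling seats in venire order through position 9: #1, #2, #6, #7, #8, #14, #15, #16, #18.
So alternate 2 is #18.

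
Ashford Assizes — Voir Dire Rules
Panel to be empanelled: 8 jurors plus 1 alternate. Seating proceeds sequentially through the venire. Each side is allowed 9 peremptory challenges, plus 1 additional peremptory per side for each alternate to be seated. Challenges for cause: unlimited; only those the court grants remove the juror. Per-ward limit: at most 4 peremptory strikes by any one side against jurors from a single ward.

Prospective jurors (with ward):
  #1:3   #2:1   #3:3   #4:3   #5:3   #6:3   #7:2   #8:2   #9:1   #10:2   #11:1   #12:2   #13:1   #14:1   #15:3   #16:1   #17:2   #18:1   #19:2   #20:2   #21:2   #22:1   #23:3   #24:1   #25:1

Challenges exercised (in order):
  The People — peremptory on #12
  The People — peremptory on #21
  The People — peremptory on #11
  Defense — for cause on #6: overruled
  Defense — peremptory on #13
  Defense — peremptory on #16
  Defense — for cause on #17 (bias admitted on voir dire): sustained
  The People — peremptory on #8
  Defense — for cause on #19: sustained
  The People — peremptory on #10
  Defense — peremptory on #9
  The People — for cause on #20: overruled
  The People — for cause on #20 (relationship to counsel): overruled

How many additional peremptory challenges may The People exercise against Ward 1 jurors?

3

The People peremptories so far: #12, #21, #11, #8, #10 — 5 of 10 used, 5 left overall.
Against Ward 1: #11 — 1 used; per-ward cap 4 leaves 3.
Binding limit: min(5, 3) = 3.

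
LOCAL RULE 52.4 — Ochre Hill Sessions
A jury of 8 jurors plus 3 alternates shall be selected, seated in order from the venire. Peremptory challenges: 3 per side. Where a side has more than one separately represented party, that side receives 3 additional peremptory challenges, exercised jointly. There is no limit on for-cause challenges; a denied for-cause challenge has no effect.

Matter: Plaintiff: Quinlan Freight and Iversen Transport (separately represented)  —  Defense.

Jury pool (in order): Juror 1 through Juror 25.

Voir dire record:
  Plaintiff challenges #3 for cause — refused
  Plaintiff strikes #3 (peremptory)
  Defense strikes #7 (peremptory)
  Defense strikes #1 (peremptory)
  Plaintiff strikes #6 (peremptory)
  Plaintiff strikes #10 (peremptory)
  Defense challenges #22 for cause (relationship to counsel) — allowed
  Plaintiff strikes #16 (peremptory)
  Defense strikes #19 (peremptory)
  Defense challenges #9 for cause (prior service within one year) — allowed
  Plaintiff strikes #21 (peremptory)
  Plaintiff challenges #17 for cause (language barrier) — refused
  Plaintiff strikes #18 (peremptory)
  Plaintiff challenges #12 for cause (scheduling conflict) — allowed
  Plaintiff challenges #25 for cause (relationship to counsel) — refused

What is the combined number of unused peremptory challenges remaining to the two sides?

0

Plaintiff allotment: 3 base + 3 multi-party = 6. Defense allotment: 3.
Plaintiff peremptories used: #3, #6, #10, #16, #21, #18 — 6 (for-cause on #3, #17, #12, #25 don't count).
Defense peremptories used: #7, #1, #19 — 3 (for-cause on #22, #9 don't count).
Remaining: (6 − 6) + (3 − 3) = 0.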